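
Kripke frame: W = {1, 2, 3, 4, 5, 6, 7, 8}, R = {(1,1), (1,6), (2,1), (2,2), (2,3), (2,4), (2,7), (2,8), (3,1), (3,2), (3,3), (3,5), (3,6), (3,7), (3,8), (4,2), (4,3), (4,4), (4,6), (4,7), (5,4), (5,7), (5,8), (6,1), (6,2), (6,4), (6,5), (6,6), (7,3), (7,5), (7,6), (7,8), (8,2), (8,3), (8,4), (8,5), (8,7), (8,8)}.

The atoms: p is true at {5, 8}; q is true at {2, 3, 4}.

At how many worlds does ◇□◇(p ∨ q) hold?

7

1: successors {1, 6}; □◇(p ∨ q) there: 1:F, 6:F. ✗
2: successors {1, 2, 3, 4, 7, 8}; □◇(p ∨ q) there: 1:F, 2:F, 3:F, 4:T, 7:T, 8:T. ✓
3: successors {1, 2, 3, 5, 6, 7, 8}; □◇(p ∨ q) there: 1:F, 2:F, 3:F, 5:T, 6:F, 7:T, 8:T. ✓
4: successors {2, 3, 4, 6, 7}; □◇(p ∨ q) there: 2:F, 3:F, 4:T, 6:F, 7:T. ✓
5: successors {4, 7, 8}; □◇(p ∨ q) there: 4:T, 7:T, 8:T. ✓
6: successors {1, 2, 4, 5, 6}; □◇(p ∨ q) there: 1:F, 2:F, 4:T, 5:T, 6:F. ✓
7: successors {3, 5, 6, 8}; □◇(p ∨ q) there: 3:F, 5:T, 6:F, 8:T. ✓
8: successors {2, 3, 4, 5, 7, 8}; □◇(p ∨ q) there: 2:F, 3:F, 4:T, 5:T, 7:T, 8:T. ✓
Satisfying worlds: {2, 3, 4, 5, 6, 7, 8}.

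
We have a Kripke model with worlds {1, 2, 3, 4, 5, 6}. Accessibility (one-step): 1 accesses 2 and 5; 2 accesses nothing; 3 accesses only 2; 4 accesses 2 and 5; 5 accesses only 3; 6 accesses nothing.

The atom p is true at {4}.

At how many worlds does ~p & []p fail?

4

1: ~p is T, []p is F. ✗
2: ~p is T, []p is T. ✓
3: ~p is T, []p is F. ✗
4: ~p is F, []p is F. ✗
5: ~p is T, []p is F. ✗
6: ~p is T, []p is T. ✓
Satisfying worlds: {2, 6}.
So ~p & []p fails at the other 4 worlds.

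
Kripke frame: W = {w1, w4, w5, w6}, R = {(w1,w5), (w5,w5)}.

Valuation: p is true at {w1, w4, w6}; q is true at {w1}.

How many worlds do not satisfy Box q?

2

w1: successors {w5}; q there: w5:F. ✗
w4: no successors, so Box q holds vacuously. ✓
w5: successors {w5}; q there: w5:F. ✗
w6: no successors, so Box q holds vacuously. ✓
Satisfying worlds: {w4, w6}.
So Box q fails at the other 2 worlds.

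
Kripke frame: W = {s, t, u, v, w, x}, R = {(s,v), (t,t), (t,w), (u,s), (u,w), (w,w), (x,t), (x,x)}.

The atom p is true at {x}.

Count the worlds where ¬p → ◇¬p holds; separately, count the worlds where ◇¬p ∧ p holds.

5 and 1

For ¬p → ◇¬p:
s: ¬p is T, ◇¬p is T. ✓
t: ¬p is T, ◇¬p is T. ✓
u: ¬p is T, ◇¬p is T. ✓
v: ¬p is T, ◇¬p is F. ✗
w: ¬p is T, ◇¬p is T. ✓
x: ¬p is F, ◇¬p is T. ✓
— 5 worlds.
For ◇¬p ∧ p:
s: ◇¬p is T, p is F. ✗
t: ◇¬p is T, p is F. ✗
u: ◇¬p is T, p is F. ✗
v: ◇¬p is F, p is F. ✗
w: ◇¬p is T, p is F. ✗
x: ◇¬p is T, p is T. ✓
— 1 world.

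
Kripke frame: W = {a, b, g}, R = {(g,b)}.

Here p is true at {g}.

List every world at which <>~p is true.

a: no successors, so <>~p fails. ✗
b: no successors, so <>~p fails. ✗
g: successors {b}; ~p there: b:T. ✓

{g}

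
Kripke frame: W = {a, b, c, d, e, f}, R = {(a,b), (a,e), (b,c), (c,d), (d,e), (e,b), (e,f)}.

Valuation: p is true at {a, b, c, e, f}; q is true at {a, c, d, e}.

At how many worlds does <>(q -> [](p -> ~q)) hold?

a: successors {b, e}; q -> [](p -> ~q) there: b:T, e:T. ✓
b: successors {c}; q -> [](p -> ~q) there: c:T. ✓
c: successors {d}; q -> [](p -> ~q) there: d:F. ✗
d: successors {e}; q -> [](p -> ~q) there: e:T. ✓
e: successors {b, f}; q -> [](p -> ~q) there: b:T, f:T. ✓
f: no successors, so <>(q -> [](p -> ~q)) fails. ✗
Satisfying worlds: {a, b, d, e}.

4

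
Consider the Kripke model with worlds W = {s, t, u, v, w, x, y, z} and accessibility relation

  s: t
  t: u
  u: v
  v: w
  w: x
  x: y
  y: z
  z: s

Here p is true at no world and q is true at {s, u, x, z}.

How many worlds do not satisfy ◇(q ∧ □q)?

7

s: successors {t}; q ∧ □q there: t:F. ✗
t: successors {u}; q ∧ □q there: u:F. ✗
u: successors {v}; q ∧ □q there: v:F. ✗
v: successors {w}; q ∧ □q there: w:F. ✗
w: successors {x}; q ∧ □q there: x:F. ✗
x: successors {y}; q ∧ □q there: y:F. ✗
y: successors {z}; q ∧ □q there: z:T. ✓
z: successors {s}; q ∧ □q there: s:F. ✗
Satisfying worlds: {y}.
So ◇(q ∧ □q) fails at the other 7 worlds.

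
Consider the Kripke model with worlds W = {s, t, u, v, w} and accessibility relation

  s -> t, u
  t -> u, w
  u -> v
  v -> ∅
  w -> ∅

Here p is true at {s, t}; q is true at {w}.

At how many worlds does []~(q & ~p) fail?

s: successors {t, u}; ~(q & ~p) there: t:T, u:T. ✓
t: successors {u, w}; ~(q & ~p) there: u:T, w:F. ✗
u: successors {v}; ~(q & ~p) there: v:T. ✓
v: no successors, so []~(q & ~p) holds vacuously. ✓
w: no successors, so []~(q & ~p) holds vacuously. ✓
Satisfying worlds: {s, u, v, w}.
So []~(q & ~p) fails at the other 1 world.

1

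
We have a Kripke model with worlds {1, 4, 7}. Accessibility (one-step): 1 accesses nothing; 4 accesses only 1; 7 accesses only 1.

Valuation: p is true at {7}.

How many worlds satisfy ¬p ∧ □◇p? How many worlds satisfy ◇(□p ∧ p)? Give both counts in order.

1 and 0

For ¬p ∧ □◇p:
1: ¬p is T, □◇p is T. ✓
4: ¬p is T, □◇p is F. ✗
7: ¬p is F, □◇p is F. ✗
— 1 world.
For ◇(□p ∧ p):
1: no successors, so ◇(□p ∧ p) fails. ✗
4: successors {1}; □p ∧ p there: 1:F. ✗
7: successors {1}; □p ∧ p there: 1:F. ✗
— 0 worlds.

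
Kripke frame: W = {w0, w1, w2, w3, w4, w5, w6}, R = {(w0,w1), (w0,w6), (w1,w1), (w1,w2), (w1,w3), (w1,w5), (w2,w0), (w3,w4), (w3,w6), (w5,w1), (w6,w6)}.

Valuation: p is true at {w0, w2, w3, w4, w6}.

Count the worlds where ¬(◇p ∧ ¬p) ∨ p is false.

1

w0: ¬(◇p ∧ ¬p) is T, p is T. ✓
w1: ¬(◇p ∧ ¬p) is F, p is F. ✗
w2: ¬(◇p ∧ ¬p) is T, p is T. ✓
w3: ¬(◇p ∧ ¬p) is T, p is T. ✓
w4: ¬(◇p ∧ ¬p) is T, p is T. ✓
w5: ¬(◇p ∧ ¬p) is T, p is F. ✓
w6: ¬(◇p ∧ ¬p) is T, p is T. ✓
Satisfying worlds: {w0, w2, w3, w4, w5, w6}.
So ¬(◇p ∧ ¬p) ∨ p fails at the other 1 world.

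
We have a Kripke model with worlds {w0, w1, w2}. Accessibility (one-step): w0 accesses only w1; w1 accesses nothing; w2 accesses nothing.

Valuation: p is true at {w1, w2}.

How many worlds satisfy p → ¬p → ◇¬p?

w0: p is F, ¬p → ◇¬p is F. ✓
w1: p is T, ¬p → ◇¬p is T. ✓
w2: p is T, ¬p → ◇¬p is T. ✓
Satisfying worlds: {w0, w1, w2}.

3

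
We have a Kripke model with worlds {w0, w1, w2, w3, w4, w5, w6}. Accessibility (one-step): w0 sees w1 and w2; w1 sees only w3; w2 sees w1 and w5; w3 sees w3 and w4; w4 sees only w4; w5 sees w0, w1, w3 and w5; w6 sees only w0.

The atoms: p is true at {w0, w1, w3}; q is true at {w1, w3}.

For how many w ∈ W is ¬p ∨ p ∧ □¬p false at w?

3

w0: ¬p is F, p ∧ □¬p is F. ✗
w1: ¬p is F, p ∧ □¬p is F. ✗
w2: ¬p is T, p ∧ □¬p is F. ✓
w3: ¬p is F, p ∧ □¬p is F. ✗
w4: ¬p is T, p ∧ □¬p is F. ✓
w5: ¬p is T, p ∧ □¬p is F. ✓
w6: ¬p is T, p ∧ □¬p is F. ✓
Satisfying worlds: {w2, w4, w5, w6}.
So ¬p ∨ p ∧ □¬p fails at the other 3 worlds.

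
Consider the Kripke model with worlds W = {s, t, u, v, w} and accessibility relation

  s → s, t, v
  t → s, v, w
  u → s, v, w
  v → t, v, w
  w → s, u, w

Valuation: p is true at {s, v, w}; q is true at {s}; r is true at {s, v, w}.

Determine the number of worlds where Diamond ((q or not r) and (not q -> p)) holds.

4

s: successors {s, t, v}; (q or not r) and (not q -> p) there: s:T, t:F, v:F. ✓
t: successors {s, v, w}; (q or not r) and (not q -> p) there: s:T, v:F, w:F. ✓
u: successors {s, v, w}; (q or not r) and (not q -> p) there: s:T, v:F, w:F. ✓
v: successors {t, v, w}; (q or not r) and (not q -> p) there: t:F, v:F, w:F. ✗
w: successors {s, u, w}; (q or not r) and (not q -> p) there: s:T, u:F, w:F. ✓
Satisfying worlds: {s, t, u, w}.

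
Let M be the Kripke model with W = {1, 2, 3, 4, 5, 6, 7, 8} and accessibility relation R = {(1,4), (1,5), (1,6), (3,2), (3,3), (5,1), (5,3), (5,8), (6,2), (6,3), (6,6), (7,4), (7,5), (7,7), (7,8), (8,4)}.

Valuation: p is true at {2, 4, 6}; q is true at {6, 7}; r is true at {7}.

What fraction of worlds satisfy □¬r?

7/8

1: successors {4, 5, 6}; ¬r there: 4:T, 5:T, 6:T. ✓
2: no successors, so □¬r holds vacuously. ✓
3: successors {2, 3}; ¬r there: 2:T, 3:T. ✓
4: no successors, so □¬r holds vacuously. ✓
5: successors {1, 3, 8}; ¬r there: 1:T, 3:T, 8:T. ✓
6: successors {2, 3, 6}; ¬r there: 2:T, 3:T, 6:T. ✓
7: successors {4, 5, 7, 8}; ¬r there: 4:T, 5:T, 7:F, 8:T. ✗
8: successors {4}; ¬r there: 4:T. ✓
That's 7 of 8 worlds, so 7/8.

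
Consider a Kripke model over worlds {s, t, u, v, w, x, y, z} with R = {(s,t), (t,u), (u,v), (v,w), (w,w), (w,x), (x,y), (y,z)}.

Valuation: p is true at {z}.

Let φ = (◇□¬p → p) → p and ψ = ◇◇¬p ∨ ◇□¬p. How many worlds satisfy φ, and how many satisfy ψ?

For (◇□¬p → p) → p:
s: ◇□¬p → p is F, p is F. ✓
t: ◇□¬p → p is F, p is F. ✓
u: ◇□¬p → p is F, p is F. ✓
v: ◇□¬p → p is F, p is F. ✓
w: ◇□¬p → p is F, p is F. ✓
x: ◇□¬p → p is T, p is F. ✗
y: ◇□¬p → p is F, p is F. ✓
z: ◇□¬p → p is T, p is T. ✓
— 7 worlds.
For ◇◇¬p ∨ ◇□¬p:
s: ◇◇¬p is T, ◇□¬p is T. ✓
t: ◇◇¬p is T, ◇□¬p is T. ✓
u: ◇◇¬p is T, ◇□¬p is T. ✓
v: ◇◇¬p is T, ◇□¬p is T. ✓
w: ◇◇¬p is T, ◇□¬p is T. ✓
x: ◇◇¬p is F, ◇□¬p is F. ✗
y: ◇◇¬p is F, ◇□¬p is T. ✓
z: ◇◇¬p is F, ◇□¬p is F. ✗
— 6 worlds.

7 and 6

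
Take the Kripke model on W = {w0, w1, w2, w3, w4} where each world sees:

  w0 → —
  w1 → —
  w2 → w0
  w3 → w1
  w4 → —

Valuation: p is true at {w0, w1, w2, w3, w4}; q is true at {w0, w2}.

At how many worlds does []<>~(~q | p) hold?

3

w0: no successors, so []<>~(~q | p) holds vacuously. ✓
w1: no successors, so []<>~(~q | p) holds vacuously. ✓
w2: successors {w0}; <>~(~q | p) there: w0:F. ✗
w3: successors {w1}; <>~(~q | p) there: w1:F. ✗
w4: no successors, so []<>~(~q | p) holds vacuously. ✓
Satisfying worlds: {w0, w1, w4}.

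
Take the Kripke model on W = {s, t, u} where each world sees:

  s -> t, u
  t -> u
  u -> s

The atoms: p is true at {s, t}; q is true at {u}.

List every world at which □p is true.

{u}

s: successors {t, u}; p there: t:T, u:F. ✗
t: successors {u}; p there: u:F. ✗
u: successors {s}; p there: s:T. ✓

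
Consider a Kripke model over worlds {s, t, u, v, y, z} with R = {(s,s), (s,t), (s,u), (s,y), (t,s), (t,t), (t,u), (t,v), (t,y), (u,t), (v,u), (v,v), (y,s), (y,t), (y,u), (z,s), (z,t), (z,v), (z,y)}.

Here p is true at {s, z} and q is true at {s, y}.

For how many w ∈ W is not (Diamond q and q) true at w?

4

s: Diamond q and q is T. ✗
t: Diamond q and q is F. ✓
u: Diamond q and q is F. ✓
v: Diamond q and q is F. ✓
y: Diamond q and q is T. ✗
z: Diamond q and q is F. ✓
Satisfying worlds: {t, u, v, z}.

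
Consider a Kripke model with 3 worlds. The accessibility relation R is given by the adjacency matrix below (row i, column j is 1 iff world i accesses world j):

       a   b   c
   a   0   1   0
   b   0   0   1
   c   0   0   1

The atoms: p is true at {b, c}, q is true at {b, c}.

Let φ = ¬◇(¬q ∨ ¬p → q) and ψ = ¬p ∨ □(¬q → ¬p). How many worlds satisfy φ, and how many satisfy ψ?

0 and 3

For ¬◇(¬q ∨ ¬p → q):
a: ◇(¬q ∨ ¬p → q) is T. ✗
b: ◇(¬q ∨ ¬p → q) is T. ✗
c: ◇(¬q ∨ ¬p → q) is T. ✗
— 0 worlds.
For ¬p ∨ □(¬q → ¬p):
a: ¬p is T, □(¬q → ¬p) is T. ✓
b: ¬p is F, □(¬q → ¬p) is T. ✓
c: ¬p is F, □(¬q → ¬p) is T. ✓
— 3 worlds.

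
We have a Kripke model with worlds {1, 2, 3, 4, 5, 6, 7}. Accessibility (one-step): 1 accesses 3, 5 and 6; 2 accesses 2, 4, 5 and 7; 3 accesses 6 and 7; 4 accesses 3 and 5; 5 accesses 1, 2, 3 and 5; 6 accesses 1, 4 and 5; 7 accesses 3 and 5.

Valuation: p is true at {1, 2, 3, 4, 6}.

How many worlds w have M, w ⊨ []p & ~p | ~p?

2

1: []p & ~p is F, ~p is F. ✗
2: []p & ~p is F, ~p is F. ✗
3: []p & ~p is F, ~p is F. ✗
4: []p & ~p is F, ~p is F. ✗
5: []p & ~p is F, ~p is T. ✓
6: []p & ~p is F, ~p is F. ✗
7: []p & ~p is F, ~p is T. ✓
Satisfying worlds: {5, 7}.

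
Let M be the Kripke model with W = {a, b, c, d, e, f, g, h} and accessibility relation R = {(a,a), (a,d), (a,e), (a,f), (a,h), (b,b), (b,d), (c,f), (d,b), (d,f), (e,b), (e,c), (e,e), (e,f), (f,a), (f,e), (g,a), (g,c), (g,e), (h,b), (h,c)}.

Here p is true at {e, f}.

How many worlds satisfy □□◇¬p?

a: successors {a, d, e, f, h}; □◇¬p there: a:T, d:T, e:F, f:T, h:F. ✗
b: successors {b, d}; □◇¬p there: b:T, d:T. ✓
c: successors {f}; □◇¬p there: f:T. ✓
d: successors {b, f}; □◇¬p there: b:T, f:T. ✓
e: successors {b, c, e, f}; □◇¬p there: b:T, c:T, e:F, f:T. ✗
f: successors {a, e}; □◇¬p there: a:T, e:F. ✗
g: successors {a, c, e}; □◇¬p there: a:T, c:T, e:F. ✗
h: successors {b, c}; □◇¬p there: b:T, c:T. ✓
Satisfying worlds: {b, c, d, h}.

4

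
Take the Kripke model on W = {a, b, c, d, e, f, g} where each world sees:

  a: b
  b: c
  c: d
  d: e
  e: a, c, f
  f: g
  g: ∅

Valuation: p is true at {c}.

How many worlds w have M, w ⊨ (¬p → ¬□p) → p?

3

a: ¬p → ¬□p is T, p is F. ✗
b: ¬p → ¬□p is F, p is F. ✓
c: ¬p → ¬□p is T, p is T. ✓
d: ¬p → ¬□p is T, p is F. ✗
e: ¬p → ¬□p is T, p is F. ✗
f: ¬p → ¬□p is T, p is F. ✗
g: ¬p → ¬□p is F, p is F. ✓
Satisfying worlds: {b, c, g}.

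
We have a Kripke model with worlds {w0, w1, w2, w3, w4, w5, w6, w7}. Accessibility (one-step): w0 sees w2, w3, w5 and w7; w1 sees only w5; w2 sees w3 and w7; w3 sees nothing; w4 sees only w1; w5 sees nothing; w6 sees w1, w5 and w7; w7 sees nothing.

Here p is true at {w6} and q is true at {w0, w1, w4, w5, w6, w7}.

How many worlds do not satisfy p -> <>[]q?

0

w0: p is F, <>[]q is T. ✓
w1: p is F, <>[]q is T. ✓
w2: p is F, <>[]q is T. ✓
w3: p is F, <>[]q is F. ✓
w4: p is F, <>[]q is T. ✓
w5: p is F, <>[]q is F. ✓
w6: p is T, <>[]q is T. ✓
w7: p is F, <>[]q is F. ✓
Satisfying worlds: {w0, w1, w2, w3, w4, w5, w6, w7}.
So p -> <>[]q fails at the other 0 worlds.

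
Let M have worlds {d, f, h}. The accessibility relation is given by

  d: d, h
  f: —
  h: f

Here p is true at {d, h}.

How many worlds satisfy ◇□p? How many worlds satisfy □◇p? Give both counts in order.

2 and 1

For ◇□p:
d: successors {d, h}; □p there: d:T, h:F. ✓
f: no successors, so ◇□p fails. ✗
h: successors {f}; □p there: f:T. ✓
— 2 worlds.
For □◇p:
d: successors {d, h}; ◇p there: d:T, h:F. ✗
f: no successors, so □◇p holds vacuously. ✓
h: successors {f}; ◇p there: f:F. ✗
— 1 world.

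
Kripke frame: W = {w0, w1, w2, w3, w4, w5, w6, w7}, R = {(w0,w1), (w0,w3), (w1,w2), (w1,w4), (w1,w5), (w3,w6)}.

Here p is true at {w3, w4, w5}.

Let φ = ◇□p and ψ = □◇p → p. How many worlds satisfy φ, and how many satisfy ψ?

2 and 5

For ◇□p:
w0: successors {w1, w3}; □p there: w1:F, w3:F. ✗
w1: successors {w2, w4, w5}; □p there: w2:T, w4:T, w5:T. ✓
w2: no successors, so ◇□p fails. ✗
w3: successors {w6}; □p there: w6:T. ✓
w4: no successors, so ◇□p fails. ✗
w5: no successors, so ◇□p fails. ✗
w6: no successors, so ◇□p fails. ✗
w7: no successors, so ◇□p fails. ✗
— 2 worlds.
For □◇p → p:
w0: □◇p is F, p is F. ✓
w1: □◇p is F, p is F. ✓
w2: □◇p is T, p is F. ✗
w3: □◇p is F, p is T. ✓
w4: □◇p is T, p is T. ✓
w5: □◇p is T, p is T. ✓
w6: □◇p is T, p is F. ✗
w7: □◇p is T, p is F. ✗
— 5 worlds.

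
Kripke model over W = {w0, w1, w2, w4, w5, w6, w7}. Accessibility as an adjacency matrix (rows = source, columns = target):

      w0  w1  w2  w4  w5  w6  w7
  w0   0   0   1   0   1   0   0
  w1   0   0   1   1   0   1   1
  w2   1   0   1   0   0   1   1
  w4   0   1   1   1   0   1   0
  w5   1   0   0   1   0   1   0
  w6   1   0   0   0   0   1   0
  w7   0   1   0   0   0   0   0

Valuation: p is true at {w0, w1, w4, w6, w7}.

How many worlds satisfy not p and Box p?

w0: not p is F, Box p is F. ✗
w1: not p is F, Box p is F. ✗
w2: not p is T, Box p is F. ✗
w4: not p is F, Box p is F. ✗
w5: not p is T, Box p is T. ✓
w6: not p is F, Box p is T. ✗
w7: not p is F, Box p is T. ✗
Satisfying worlds: {w5}.

1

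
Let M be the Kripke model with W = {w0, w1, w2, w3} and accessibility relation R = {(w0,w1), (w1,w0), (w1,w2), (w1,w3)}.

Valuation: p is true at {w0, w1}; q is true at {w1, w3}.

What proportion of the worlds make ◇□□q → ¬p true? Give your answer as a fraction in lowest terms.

1/2

w0: ◇□□q is T, ¬p is F. ✗
w1: ◇□□q is T, ¬p is F. ✗
w2: ◇□□q is F, ¬p is T. ✓
w3: ◇□□q is F, ¬p is T. ✓
That's 2 of 4 worlds, so 2/4 = 1/2.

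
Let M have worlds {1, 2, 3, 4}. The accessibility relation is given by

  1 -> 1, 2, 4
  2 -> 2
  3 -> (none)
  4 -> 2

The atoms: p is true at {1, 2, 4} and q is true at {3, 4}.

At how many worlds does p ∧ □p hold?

3

1: p is T, □p is T. ✓
2: p is T, □p is T. ✓
3: p is F, □p is T. ✗
4: p is T, □p is T. ✓
Satisfying worlds: {1, 2, 4}.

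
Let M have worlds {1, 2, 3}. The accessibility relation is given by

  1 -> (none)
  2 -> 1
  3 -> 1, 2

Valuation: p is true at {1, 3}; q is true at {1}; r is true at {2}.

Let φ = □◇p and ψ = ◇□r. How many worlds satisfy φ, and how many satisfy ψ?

For □◇p:
1: no successors, so □◇p holds vacuously. ✓
2: successors {1}; ◇p there: 1:F. ✗
3: successors {1, 2}; ◇p there: 1:F, 2:T. ✗
— 1 world.
For ◇□r:
1: no successors, so ◇□r fails. ✗
2: successors {1}; □r there: 1:T. ✓
3: successors {1, 2}; □r there: 1:T, 2:F. ✓
— 2 worlds.

1 and 2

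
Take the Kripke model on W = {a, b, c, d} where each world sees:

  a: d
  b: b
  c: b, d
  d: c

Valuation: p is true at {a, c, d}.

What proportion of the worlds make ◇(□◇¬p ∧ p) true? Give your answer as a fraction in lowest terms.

1/2

a: successors {d}; □◇¬p ∧ p there: d:T. ✓
b: successors {b}; □◇¬p ∧ p there: b:F. ✗
c: successors {b, d}; □◇¬p ∧ p there: b:F, d:T. ✓
d: successors {c}; □◇¬p ∧ p there: c:F. ✗
That's 2 of 4 worlds, so 2/4 = 1/2.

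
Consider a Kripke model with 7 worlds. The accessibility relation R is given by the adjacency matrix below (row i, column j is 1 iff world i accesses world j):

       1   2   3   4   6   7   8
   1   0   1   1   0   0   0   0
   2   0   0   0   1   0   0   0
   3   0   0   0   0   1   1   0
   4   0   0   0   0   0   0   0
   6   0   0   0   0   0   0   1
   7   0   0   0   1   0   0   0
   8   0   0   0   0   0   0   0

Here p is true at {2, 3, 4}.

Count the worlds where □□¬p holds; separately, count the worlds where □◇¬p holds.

5 and 2

For □□¬p:
1: successors {2, 3}; □¬p there: 2:F, 3:T. ✗
2: successors {4}; □¬p there: 4:T. ✓
3: successors {6, 7}; □¬p there: 6:T, 7:F. ✗
4: no successors, so □□¬p holds vacuously. ✓
6: successors {8}; □¬p there: 8:T. ✓
7: successors {4}; □¬p there: 4:T. ✓
8: no successors, so □□¬p holds vacuously. ✓
— 5 worlds.
For □◇¬p:
1: successors {2, 3}; ◇¬p there: 2:F, 3:T. ✗
2: successors {4}; ◇¬p there: 4:F. ✗
3: successors {6, 7}; ◇¬p there: 6:T, 7:F. ✗
4: no successors, so □◇¬p holds vacuously. ✓
6: successors {8}; ◇¬p there: 8:F. ✗
7: successors {4}; ◇¬p there: 4:F. ✗
8: no successors, so □◇¬p holds vacuously. ✓
— 2 worlds.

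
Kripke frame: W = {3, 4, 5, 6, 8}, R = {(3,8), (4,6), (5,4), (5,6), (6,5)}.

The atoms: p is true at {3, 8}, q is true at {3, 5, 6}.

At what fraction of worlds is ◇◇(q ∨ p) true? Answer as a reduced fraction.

3/5

3: successors {8}; ◇(q ∨ p) there: 8:F. ✗
4: successors {6}; ◇(q ∨ p) there: 6:T. ✓
5: successors {4, 6}; ◇(q ∨ p) there: 4:T, 6:T. ✓
6: successors {5}; ◇(q ∨ p) there: 5:T. ✓
8: no successors, so ◇◇(q ∨ p) fails. ✗
That's 3 of 5 worlds, so 3/5.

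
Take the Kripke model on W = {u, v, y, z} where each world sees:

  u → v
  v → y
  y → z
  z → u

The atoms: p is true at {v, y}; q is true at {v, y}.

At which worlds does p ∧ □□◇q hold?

{y}

u: p is F, □□◇q is F. ✗
v: p is T, □□◇q is F. ✗
y: p is T, □□◇q is T. ✓
z: p is F, □□◇q is T. ✗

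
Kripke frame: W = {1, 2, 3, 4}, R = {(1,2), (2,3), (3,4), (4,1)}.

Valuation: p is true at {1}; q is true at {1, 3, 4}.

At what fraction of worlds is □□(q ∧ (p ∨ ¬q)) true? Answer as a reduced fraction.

1/4

1: successors {2}; □(q ∧ (p ∨ ¬q)) there: 2:F. ✗
2: successors {3}; □(q ∧ (p ∨ ¬q)) there: 3:F. ✗
3: successors {4}; □(q ∧ (p ∨ ¬q)) there: 4:T. ✓
4: successors {1}; □(q ∧ (p ∨ ¬q)) there: 1:F. ✗
That's 1 of 4 worlds, so 1/4.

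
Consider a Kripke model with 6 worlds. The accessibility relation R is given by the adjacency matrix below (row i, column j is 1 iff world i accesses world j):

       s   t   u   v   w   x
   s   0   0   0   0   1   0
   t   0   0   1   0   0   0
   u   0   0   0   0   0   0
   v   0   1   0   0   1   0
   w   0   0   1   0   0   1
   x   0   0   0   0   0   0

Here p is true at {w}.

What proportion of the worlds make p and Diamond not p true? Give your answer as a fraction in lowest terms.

1/6

s: p is F, Diamond not p is F. ✗
t: p is F, Diamond not p is T. ✗
u: p is F, Diamond not p is F. ✗
v: p is F, Diamond not p is T. ✗
w: p is T, Diamond not p is T. ✓
x: p is F, Diamond not p is F. ✗
That's 1 of 6 worlds, so 1/6.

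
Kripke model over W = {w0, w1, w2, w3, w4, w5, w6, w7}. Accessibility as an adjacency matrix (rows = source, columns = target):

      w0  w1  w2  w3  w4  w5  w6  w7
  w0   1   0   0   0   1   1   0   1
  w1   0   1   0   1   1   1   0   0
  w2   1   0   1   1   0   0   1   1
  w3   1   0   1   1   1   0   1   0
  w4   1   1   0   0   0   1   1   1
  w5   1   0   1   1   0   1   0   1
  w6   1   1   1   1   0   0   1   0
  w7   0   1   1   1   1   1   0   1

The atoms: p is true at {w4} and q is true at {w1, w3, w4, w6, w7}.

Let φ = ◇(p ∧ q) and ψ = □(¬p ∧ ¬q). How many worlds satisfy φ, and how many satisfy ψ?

For ◇(p ∧ q):
w0: successors {w0, w4, w5, w7}; p ∧ q there: w0:F, w4:T, w5:F, w7:F. ✓
w1: successors {w1, w3, w4, w5}; p ∧ q there: w1:F, w3:F, w4:T, w5:F. ✓
w2: successors {w0, w2, w3, w6, w7}; p ∧ q there: w0:F, w2:F, w3:F, w6:F, w7:F. ✗
w3: successors {w0, w2, w3, w4, w6}; p ∧ q there: w0:F, w2:F, w3:F, w4:T, w6:F. ✓
w4: successors {w0, w1, w5, w6, w7}; p ∧ q there: w0:F, w1:F, w5:F, w6:F, w7:F. ✗
w5: successors {w0, w2, w3, w5, w7}; p ∧ q there: w0:F, w2:F, w3:F, w5:F, w7:F. ✗
w6: successors {w0, w1, w2, w3, w6}; p ∧ q there: w0:F, w1:F, w2:F, w3:F, w6:F. ✗
w7: successors {w1, w2, w3, w4, w5, w7}; p ∧ q there: w1:F, w2:F, w3:F, w4:T, w5:F, w7:F. ✓
— 4 worlds.
For □(¬p ∧ ¬q):
w0: successors {w0, w4, w5, w7}; ¬p ∧ ¬q there: w0:T, w4:F, w5:T, w7:F. ✗
w1: successors {w1, w3, w4, w5}; ¬p ∧ ¬q there: w1:F, w3:F, w4:F, w5:T. ✗
w2: successors {w0, w2, w3, w6, w7}; ¬p ∧ ¬q there: w0:T, w2:T, w3:F, w6:F, w7:F. ✗
w3: successors {w0, w2, w3, w4, w6}; ¬p ∧ ¬q there: w0:T, w2:T, w3:F, w4:F, w6:F. ✗
w4: successors {w0, w1, w5, w6, w7}; ¬p ∧ ¬q there: w0:T, w1:F, w5:T, w6:F, w7:F. ✗
w5: successors {w0, w2, w3, w5, w7}; ¬p ∧ ¬q there: w0:T, w2:T, w3:F, w5:T, w7:F. ✗
w6: successors {w0, w1, w2, w3, w6}; ¬p ∧ ¬q there: w0:T, w1:F, w2:T, w3:F, w6:F. ✗
w7: successors {w1, w2, w3, w4, w5, w7}; ¬p ∧ ¬q there: w1:F, w2:T, w3:F, w4:F, w5:T, w7:F. ✗
— 0 worlds.

4 and 0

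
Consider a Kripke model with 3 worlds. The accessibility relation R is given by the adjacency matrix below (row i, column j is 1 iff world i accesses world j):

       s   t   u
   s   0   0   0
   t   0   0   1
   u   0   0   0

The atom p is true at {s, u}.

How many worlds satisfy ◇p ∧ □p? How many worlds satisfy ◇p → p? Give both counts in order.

1 and 2

For ◇p ∧ □p:
s: ◇p is F, □p is T. ✗
t: ◇p is T, □p is T. ✓
u: ◇p is F, □p is T. ✗
— 1 world.
For ◇p → p:
s: ◇p is F, p is T. ✓
t: ◇p is T, p is F. ✗
u: ◇p is F, p is T. ✓
— 2 worlds.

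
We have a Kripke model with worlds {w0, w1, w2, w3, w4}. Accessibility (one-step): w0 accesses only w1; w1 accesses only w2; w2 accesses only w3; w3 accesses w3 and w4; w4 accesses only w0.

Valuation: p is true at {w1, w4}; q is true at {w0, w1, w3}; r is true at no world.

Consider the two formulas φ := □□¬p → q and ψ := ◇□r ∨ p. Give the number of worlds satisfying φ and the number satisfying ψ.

For □□¬p → q:
w0: □□¬p is T, q is T. ✓
w1: □□¬p is T, q is T. ✓
w2: □□¬p is F, q is F. ✓
w3: □□¬p is F, q is T. ✓
w4: □□¬p is F, q is F. ✓
— 5 worlds.
For ◇□r ∨ p:
w0: ◇□r is F, p is F. ✗
w1: ◇□r is F, p is T. ✓
w2: ◇□r is F, p is F. ✗
w3: ◇□r is F, p is F. ✗
w4: ◇□r is F, p is T. ✓
— 2 worlds.

5 and 2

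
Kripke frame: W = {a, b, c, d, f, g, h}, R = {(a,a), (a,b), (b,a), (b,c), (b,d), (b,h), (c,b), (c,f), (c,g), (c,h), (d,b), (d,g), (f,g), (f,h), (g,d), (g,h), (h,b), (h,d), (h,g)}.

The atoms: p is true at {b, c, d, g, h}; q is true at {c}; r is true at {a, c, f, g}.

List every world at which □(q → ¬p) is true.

a: successors {a, b}; q → ¬p there: a:T, b:T. ✓
b: successors {a, c, d, h}; q → ¬p there: a:T, c:F, d:T, h:T. ✗
c: successors {b, f, g, h}; q → ¬p there: b:T, f:T, g:T, h:T. ✓
d: successors {b, g}; q → ¬p there: b:T, g:T. ✓
f: successors {g, h}; q → ¬p there: g:T, h:T. ✓
g: successors {d, h}; q → ¬p there: d:T, h:T. ✓
h: successors {b, d, g}; q → ¬p there: b:T, d:T, g:T. ✓

{a, c, d, f, g, h}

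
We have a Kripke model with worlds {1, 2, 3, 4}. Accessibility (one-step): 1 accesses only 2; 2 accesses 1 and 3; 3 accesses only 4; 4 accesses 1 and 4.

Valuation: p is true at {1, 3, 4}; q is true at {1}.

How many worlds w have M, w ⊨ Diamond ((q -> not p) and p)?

3

1: successors {2}; (q -> not p) and p there: 2:F. ✗
2: successors {1, 3}; (q -> not p) and p there: 1:F, 3:T. ✓
3: successors {4}; (q -> not p) and p there: 4:T. ✓
4: successors {1, 4}; (q -> not p) and p there: 1:F, 4:T. ✓
Satisfying worlds: {2, 3, 4}.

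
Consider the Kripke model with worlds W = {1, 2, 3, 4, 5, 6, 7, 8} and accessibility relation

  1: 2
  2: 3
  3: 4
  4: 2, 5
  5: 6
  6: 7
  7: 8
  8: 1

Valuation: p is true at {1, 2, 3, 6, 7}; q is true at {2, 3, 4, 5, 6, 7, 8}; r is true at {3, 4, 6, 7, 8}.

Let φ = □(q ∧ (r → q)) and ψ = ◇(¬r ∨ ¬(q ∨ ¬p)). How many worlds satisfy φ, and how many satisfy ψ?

For □(q ∧ (r → q)):
1: successors {2}; q ∧ (r → q) there: 2:T. ✓
2: successors {3}; q ∧ (r → q) there: 3:T. ✓
3: successors {4}; q ∧ (r → q) there: 4:T. ✓
4: successors {2, 5}; q ∧ (r → q) there: 2:T, 5:T. ✓
5: successors {6}; q ∧ (r → q) there: 6:T. ✓
6: successors {7}; q ∧ (r → q) there: 7:T. ✓
7: successors {8}; q ∧ (r → q) there: 8:T. ✓
8: successors {1}; q ∧ (r → q) there: 1:F. ✗
— 7 worlds.
For ◇(¬r ∨ ¬(q ∨ ¬p)):
1: successors {2}; ¬r ∨ ¬(q ∨ ¬p) there: 2:T. ✓
2: successors {3}; ¬r ∨ ¬(q ∨ ¬p) there: 3:F. ✗
3: successors {4}; ¬r ∨ ¬(q ∨ ¬p) there: 4:F. ✗
4: successors {2, 5}; ¬r ∨ ¬(q ∨ ¬p) there: 2:T, 5:T. ✓
5: successors {6}; ¬r ∨ ¬(q ∨ ¬p) there: 6:F. ✗
6: successors {7}; ¬r ∨ ¬(q ∨ ¬p) there: 7:F. ✗
7: successors {8}; ¬r ∨ ¬(q ∨ ¬p) there: 8:F. ✗
8: successors {1}; ¬r ∨ ¬(q ∨ ¬p) there: 1:T. ✓
— 3 worlds.

7 and 3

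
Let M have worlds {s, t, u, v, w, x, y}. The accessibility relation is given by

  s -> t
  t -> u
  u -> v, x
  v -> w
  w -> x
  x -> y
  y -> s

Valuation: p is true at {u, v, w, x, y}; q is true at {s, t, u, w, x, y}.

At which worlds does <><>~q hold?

{t}

s: successors {t}; <>~q there: t:F. ✗
t: successors {u}; <>~q there: u:T. ✓
u: successors {v, x}; <>~q there: v:F, x:F. ✗
v: successors {w}; <>~q there: w:F. ✗
w: successors {x}; <>~q there: x:F. ✗
x: successors {y}; <>~q there: y:F. ✗
y: successors {s}; <>~q there: s:F. ✗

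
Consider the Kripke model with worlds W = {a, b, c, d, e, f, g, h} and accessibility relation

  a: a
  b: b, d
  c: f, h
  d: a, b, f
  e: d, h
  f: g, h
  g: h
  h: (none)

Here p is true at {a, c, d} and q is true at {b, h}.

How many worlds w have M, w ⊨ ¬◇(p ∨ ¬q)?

a: ◇(p ∨ ¬q) is T. ✗
b: ◇(p ∨ ¬q) is T. ✗
c: ◇(p ∨ ¬q) is T. ✗
d: ◇(p ∨ ¬q) is T. ✗
e: ◇(p ∨ ¬q) is T. ✗
f: ◇(p ∨ ¬q) is T. ✗
g: ◇(p ∨ ¬q) is F. ✓
h: ◇(p ∨ ¬q) is F. ✓
Satisfying worlds: {g, h}.

2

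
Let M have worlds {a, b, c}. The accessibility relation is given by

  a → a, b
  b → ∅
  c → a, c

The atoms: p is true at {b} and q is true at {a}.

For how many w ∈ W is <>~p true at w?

2

a: successors {a, b}; ~p there: a:T, b:F. ✓
b: no successors, so <>~p fails. ✗
c: successors {a, c}; ~p there: a:T, c:T. ✓
Satisfying worlds: {a, c}.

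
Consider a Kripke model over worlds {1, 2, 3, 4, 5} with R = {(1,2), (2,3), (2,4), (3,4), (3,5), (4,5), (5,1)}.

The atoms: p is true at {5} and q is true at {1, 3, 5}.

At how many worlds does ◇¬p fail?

1

1: successors {2}; ¬p there: 2:T. ✓
2: successors {3, 4}; ¬p there: 3:T, 4:T. ✓
3: successors {4, 5}; ¬p there: 4:T, 5:F. ✓
4: successors {5}; ¬p there: 5:F. ✗
5: successors {1}; ¬p there: 1:T. ✓
Satisfying worlds: {1, 2, 3, 5}.
So ◇¬p fails at the other 1 world.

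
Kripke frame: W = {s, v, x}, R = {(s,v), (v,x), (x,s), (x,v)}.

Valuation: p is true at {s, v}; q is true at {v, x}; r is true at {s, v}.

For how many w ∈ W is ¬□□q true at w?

1

s: □□q is T. ✗
v: □□q is F. ✓
x: □□q is T. ✗
Satisfying worlds: {v}.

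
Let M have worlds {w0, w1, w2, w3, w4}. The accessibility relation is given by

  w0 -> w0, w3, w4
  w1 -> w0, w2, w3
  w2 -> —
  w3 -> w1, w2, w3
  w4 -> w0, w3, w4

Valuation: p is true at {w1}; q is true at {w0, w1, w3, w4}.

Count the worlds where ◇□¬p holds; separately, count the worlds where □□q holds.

4 and 1

For ◇□¬p:
w0: successors {w0, w3, w4}; □¬p there: w0:T, w3:F, w4:T. ✓
w1: successors {w0, w2, w3}; □¬p there: w0:T, w2:T, w3:F. ✓
w2: no successors, so ◇□¬p fails. ✗
w3: successors {w1, w2, w3}; □¬p there: w1:T, w2:T, w3:F. ✓
w4: successors {w0, w3, w4}; □¬p there: w0:T, w3:F, w4:T. ✓
— 4 worlds.
For □□q:
w0: successors {w0, w3, w4}; □q there: w0:T, w3:F, w4:T. ✗
w1: successors {w0, w2, w3}; □q there: w0:T, w2:T, w3:F. ✗
w2: no successors, so □□q holds vacuously. ✓
w3: successors {w1, w2, w3}; □q there: w1:F, w2:T, w3:F. ✗
w4: successors {w0, w3, w4}; □q there: w0:T, w3:F, w4:T. ✗
— 1 world.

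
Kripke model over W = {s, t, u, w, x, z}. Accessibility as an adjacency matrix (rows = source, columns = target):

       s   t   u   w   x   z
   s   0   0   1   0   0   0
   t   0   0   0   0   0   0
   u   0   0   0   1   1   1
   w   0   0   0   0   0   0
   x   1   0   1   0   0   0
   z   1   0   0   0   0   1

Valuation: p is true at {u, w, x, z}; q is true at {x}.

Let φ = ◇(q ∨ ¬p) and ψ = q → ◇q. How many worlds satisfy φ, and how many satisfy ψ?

3 and 5

For ◇(q ∨ ¬p):
s: successors {u}; q ∨ ¬p there: u:F. ✗
t: no successors, so ◇(q ∨ ¬p) fails. ✗
u: successors {w, x, z}; q ∨ ¬p there: w:F, x:T, z:F. ✓
w: no successors, so ◇(q ∨ ¬p) fails. ✗
x: successors {s, u}; q ∨ ¬p there: s:T, u:F. ✓
z: successors {s, z}; q ∨ ¬p there: s:T, z:F. ✓
— 3 worlds.
For q → ◇q:
s: q is F, ◇q is F. ✓
t: q is F, ◇q is F. ✓
u: q is F, ◇q is T. ✓
w: q is F, ◇q is F. ✓
x: q is T, ◇q is F. ✗
z: q is F, ◇q is F. ✓
— 5 worlds.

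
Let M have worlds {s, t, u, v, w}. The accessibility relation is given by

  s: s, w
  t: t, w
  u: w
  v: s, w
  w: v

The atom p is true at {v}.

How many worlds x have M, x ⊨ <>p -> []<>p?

4

s: <>p is F, []<>p is F. ✓
t: <>p is F, []<>p is F. ✓
u: <>p is F, []<>p is T. ✓
v: <>p is F, []<>p is F. ✓
w: <>p is T, []<>p is F. ✗
Satisfying worlds: {s, t, u, v}.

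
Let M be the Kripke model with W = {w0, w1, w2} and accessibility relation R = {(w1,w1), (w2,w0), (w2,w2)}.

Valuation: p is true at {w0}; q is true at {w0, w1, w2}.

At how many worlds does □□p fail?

w0: no successors, so □□p holds vacuously. ✓
w1: successors {w1}; □p there: w1:F. ✗
w2: successors {w0, w2}; □p there: w0:T, w2:F. ✗
Satisfying worlds: {w0}.
So □□p fails at the other 2 worlds.

2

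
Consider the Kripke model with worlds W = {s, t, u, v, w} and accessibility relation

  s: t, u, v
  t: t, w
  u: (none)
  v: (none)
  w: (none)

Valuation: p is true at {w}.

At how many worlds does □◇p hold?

s: successors {t, u, v}; ◇p there: t:T, u:F, v:F. ✗
t: successors {t, w}; ◇p there: t:T, w:F. ✗
u: no successors, so □◇p holds vacuously. ✓
v: no successors, so □◇p holds vacuously. ✓
w: no successors, so □◇p holds vacuously. ✓
Satisfying worlds: {u, v, w}.

3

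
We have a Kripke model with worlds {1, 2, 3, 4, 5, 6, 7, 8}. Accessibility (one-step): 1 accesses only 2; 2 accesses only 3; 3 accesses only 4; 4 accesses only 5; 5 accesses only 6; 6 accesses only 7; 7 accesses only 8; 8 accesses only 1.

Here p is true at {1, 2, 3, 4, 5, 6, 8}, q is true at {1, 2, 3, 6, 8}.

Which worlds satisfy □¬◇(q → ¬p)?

1: successors {2}; ¬◇(q → ¬p) there: 2:T. ✓
2: successors {3}; ¬◇(q → ¬p) there: 3:F. ✗
3: successors {4}; ¬◇(q → ¬p) there: 4:F. ✗
4: successors {5}; ¬◇(q → ¬p) there: 5:T. ✓
5: successors {6}; ¬◇(q → ¬p) there: 6:F. ✗
6: successors {7}; ¬◇(q → ¬p) there: 7:T. ✓
7: successors {8}; ¬◇(q → ¬p) there: 8:T. ✓
8: successors {1}; ¬◇(q → ¬p) there: 1:T. ✓

{1, 4, 6, 7, 8}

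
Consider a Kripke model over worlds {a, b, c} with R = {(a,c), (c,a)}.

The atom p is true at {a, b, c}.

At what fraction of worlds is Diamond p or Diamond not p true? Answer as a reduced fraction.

a: Diamond p is T, Diamond not p is F. ✓
b: Diamond p is F, Diamond not p is F. ✗
c: Diamond p is T, Diamond not p is F. ✓
That's 2 of 3 worlds, so 2/3.

2/3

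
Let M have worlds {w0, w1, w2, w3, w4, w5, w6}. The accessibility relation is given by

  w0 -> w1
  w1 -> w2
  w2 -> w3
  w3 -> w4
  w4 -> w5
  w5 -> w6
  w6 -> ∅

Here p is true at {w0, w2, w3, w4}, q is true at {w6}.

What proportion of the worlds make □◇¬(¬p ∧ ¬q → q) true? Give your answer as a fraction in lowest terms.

2/7

w0: successors {w1}; ◇¬(¬p ∧ ¬q → q) there: w1:F. ✗
w1: successors {w2}; ◇¬(¬p ∧ ¬q → q) there: w2:F. ✗
w2: successors {w3}; ◇¬(¬p ∧ ¬q → q) there: w3:F. ✗
w3: successors {w4}; ◇¬(¬p ∧ ¬q → q) there: w4:T. ✓
w4: successors {w5}; ◇¬(¬p ∧ ¬q → q) there: w5:F. ✗
w5: successors {w6}; ◇¬(¬p ∧ ¬q → q) there: w6:F. ✗
w6: no successors, so □◇¬(¬p ∧ ¬q → q) holds vacuously. ✓
That's 2 of 7 worlds, so 2/7.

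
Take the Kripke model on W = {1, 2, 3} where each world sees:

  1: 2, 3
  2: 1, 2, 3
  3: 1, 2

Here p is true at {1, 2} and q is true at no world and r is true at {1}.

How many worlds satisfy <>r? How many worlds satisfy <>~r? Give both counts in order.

For <>r:
1: successors {2, 3}; r there: 2:F, 3:F. ✗
2: successors {1, 2, 3}; r there: 1:T, 2:F, 3:F. ✓
3: successors {1, 2}; r there: 1:T, 2:F. ✓
— 2 worlds.
For <>~r:
1: successors {2, 3}; ~r there: 2:T, 3:T. ✓
2: successors {1, 2, 3}; ~r there: 1:F, 2:T, 3:T. ✓
3: successors {1, 2}; ~r there: 1:F, 2:T. ✓
— 3 worlds.

2 and 3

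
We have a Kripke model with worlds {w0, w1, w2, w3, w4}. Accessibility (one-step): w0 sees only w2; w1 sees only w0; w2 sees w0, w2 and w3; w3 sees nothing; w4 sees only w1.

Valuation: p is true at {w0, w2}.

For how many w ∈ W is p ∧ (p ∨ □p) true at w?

w0: p is T, p ∨ □p is T. ✓
w1: p is F, p ∨ □p is T. ✗
w2: p is T, p ∨ □p is T. ✓
w3: p is F, p ∨ □p is T. ✗
w4: p is F, p ∨ □p is F. ✗
Satisfying worlds: {w0, w2}.

2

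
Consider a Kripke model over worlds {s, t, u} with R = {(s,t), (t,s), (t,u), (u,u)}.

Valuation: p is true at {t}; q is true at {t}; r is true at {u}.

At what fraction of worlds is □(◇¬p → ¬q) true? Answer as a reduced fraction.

s: successors {t}; ◇¬p → ¬q there: t:F. ✗
t: successors {s, u}; ◇¬p → ¬q there: s:T, u:T. ✓
u: successors {u}; ◇¬p → ¬q there: u:T. ✓
That's 2 of 3 worlds, so 2/3.

2/3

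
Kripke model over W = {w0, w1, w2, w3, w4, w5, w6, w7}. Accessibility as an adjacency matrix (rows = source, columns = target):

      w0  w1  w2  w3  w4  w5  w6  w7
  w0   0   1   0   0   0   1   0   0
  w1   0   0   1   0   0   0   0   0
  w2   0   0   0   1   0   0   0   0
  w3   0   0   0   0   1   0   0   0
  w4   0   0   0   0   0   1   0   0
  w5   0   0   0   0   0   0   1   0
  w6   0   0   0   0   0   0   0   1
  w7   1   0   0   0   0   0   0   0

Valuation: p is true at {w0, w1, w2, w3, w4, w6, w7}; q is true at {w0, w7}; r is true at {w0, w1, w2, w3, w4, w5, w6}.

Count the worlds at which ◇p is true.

w0: successors {w1, w5}; p there: w1:T, w5:F. ✓
w1: successors {w2}; p there: w2:T. ✓
w2: successors {w3}; p there: w3:T. ✓
w3: successors {w4}; p there: w4:T. ✓
w4: successors {w5}; p there: w5:F. ✗
w5: successors {w6}; p there: w6:T. ✓
w6: successors {w7}; p there: w7:T. ✓
w7: successors {w0}; p there: w0:T. ✓
Satisfying worlds: {w0, w1, w2, w3, w5, w6, w7}.

7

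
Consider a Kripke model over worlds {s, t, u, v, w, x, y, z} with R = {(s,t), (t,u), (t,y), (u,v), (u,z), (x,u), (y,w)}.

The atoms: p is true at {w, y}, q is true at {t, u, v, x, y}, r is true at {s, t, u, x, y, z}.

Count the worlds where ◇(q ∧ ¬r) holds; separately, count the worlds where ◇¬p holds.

For ◇(q ∧ ¬r):
s: successors {t}; q ∧ ¬r there: t:F. ✗
t: successors {u, y}; q ∧ ¬r there: u:F, y:F. ✗
u: successors {v, z}; q ∧ ¬r there: v:T, z:F. ✓
v: no successors, so ◇(q ∧ ¬r) fails. ✗
w: no successors, so ◇(q ∧ ¬r) fails. ✗
x: successors {u}; q ∧ ¬r there: u:F. ✗
y: successors {w}; q ∧ ¬r there: w:F. ✗
z: no successors, so ◇(q ∧ ¬r) fails. ✗
— 1 world.
For ◇¬p:
s: successors {t}; ¬p there: t:T. ✓
t: successors {u, y}; ¬p there: u:T, y:F. ✓
u: successors {v, z}; ¬p there: v:T, z:T. ✓
v: no successors, so ◇¬p fails. ✗
w: no successors, so ◇¬p fails. ✗
x: successors {u}; ¬p there: u:T. ✓
y: successors {w}; ¬p there: w:F. ✗
z: no successors, so ◇¬p fails. ✗
— 4 worlds.

1 and 4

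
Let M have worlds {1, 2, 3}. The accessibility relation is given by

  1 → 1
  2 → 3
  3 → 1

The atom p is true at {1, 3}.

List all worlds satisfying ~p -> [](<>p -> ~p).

{1, 3}

1: ~p is F, [](<>p -> ~p) is F. ✓
2: ~p is T, [](<>p -> ~p) is F. ✗
3: ~p is F, [](<>p -> ~p) is F. ✓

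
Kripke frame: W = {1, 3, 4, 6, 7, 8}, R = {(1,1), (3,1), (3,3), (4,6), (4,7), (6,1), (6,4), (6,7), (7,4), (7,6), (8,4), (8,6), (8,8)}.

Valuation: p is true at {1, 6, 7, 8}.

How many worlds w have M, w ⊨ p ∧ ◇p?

4

1: p is T, ◇p is T. ✓
3: p is F, ◇p is T. ✗
4: p is F, ◇p is T. ✗
6: p is T, ◇p is T. ✓
7: p is T, ◇p is T. ✓
8: p is T, ◇p is T. ✓
Satisfying worlds: {1, 6, 7, 8}.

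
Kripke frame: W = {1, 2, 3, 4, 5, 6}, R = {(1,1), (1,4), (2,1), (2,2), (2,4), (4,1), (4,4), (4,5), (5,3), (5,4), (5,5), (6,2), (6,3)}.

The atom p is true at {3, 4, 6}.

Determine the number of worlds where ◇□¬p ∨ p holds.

1: ◇□¬p is F, p is F. ✗
2: ◇□¬p is F, p is F. ✗
3: ◇□¬p is F, p is T. ✓
4: ◇□¬p is F, p is T. ✓
5: ◇□¬p is T, p is F. ✓
6: ◇□¬p is T, p is T. ✓
Satisfying worlds: {3, 4, 5, 6}.

4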